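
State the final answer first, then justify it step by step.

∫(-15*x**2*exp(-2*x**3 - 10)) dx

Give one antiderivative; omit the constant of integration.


The answer is 5*exp(-2*x**3 - 10)/2.
Step 1. Substitute u = x**3 + 5, turning ∫(-15*x**2*exp(-2*x**3 - 10)) dx into ∫(-5*exp(-2*u)) du: now ∫(-5*exp(-2*u)) du.
Step 2. Evaluate the standard form: now 5*exp(-2*u)/2.
Step 3. Substitute back u = x**3 + 5: now 5*exp(-2*x**3 - 10)/2.
Answer: 5*exp(-2*x**3 - 10)/2.


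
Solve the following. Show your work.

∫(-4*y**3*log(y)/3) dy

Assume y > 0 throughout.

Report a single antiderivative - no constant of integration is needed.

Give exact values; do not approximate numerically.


Step 1. Integrate ∫(-4*y**3*log(y)/3) dy by parts with u = log(y), dv = (-4*y**3/3) dy, so v = -y**4/3 [assuming y > 0]: now -y**4*log(y)/3 + ∫(y**3/3) dy.
Step 2. Evaluate the standard form: now -y**4*log(y)/3 + y**4/12.
Answer: -y**4*log(y)/3 + y**4/12.


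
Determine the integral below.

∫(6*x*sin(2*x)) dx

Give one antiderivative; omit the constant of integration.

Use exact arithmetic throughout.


Answer: -3*x*cos(2*x) + 3*sin(2*x)/2.


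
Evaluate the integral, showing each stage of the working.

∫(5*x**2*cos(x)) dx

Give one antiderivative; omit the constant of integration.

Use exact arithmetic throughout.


Step 1. Integrate ∫(5*x**2*cos(x)) dx by parts with u = x**2, dv = (5*cos(x)) dx, so v = 5*sin(x): now 5*x**2*sin(x) + ∫(-10*x*sin(x)) dx.
Step 2. Integrate ∫(-10*x*sin(x)) dx by parts with u = x, dv = (-10*sin(x)) dx, so v = 10*cos(x): now 5*x**2*sin(x) + 10*x*cos(x) + ∫(-10*cos(x)) dx.
Step 3. Evaluate the standard form: now 5*x**2*sin(x) + 10*x*cos(x) - 10*sin(x).
Answer: 5*x**2*sin(x) + 10*x*cos(x) - 10*sin(x).


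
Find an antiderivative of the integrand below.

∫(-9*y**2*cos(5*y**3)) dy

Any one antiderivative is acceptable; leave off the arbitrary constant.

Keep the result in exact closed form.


Answer: -3*sin(5*y**3)/5.


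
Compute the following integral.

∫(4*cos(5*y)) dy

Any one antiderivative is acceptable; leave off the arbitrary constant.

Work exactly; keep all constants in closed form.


Answer: 4*sin(5*y)/5.


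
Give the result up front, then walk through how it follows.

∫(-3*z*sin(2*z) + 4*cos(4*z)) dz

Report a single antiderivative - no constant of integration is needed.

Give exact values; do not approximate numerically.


The answer is 3*z*cos(2*z)/2 - 3*sin(2*z)/4 + sin(4*z).
Step 1. Rewrite: now ∫(-3*z*sin(2*z)) dz + ∫(4*cos(4*z)) dz.
Step 2. Integrate ∫(-3*z*sin(2*z)) dz by parts with u = z, dv = (-3*sin(2*z)) dz, so v = 3*cos(2*z)/2: now 3*z*cos(2*z)/2 + ∫(-3*cos(2*z)/2) dz + ∫(4*cos(4*z)) dz.
Step 3. Evaluate the standard form: now 3*z*cos(2*z)/2 - 3*sin(2*z)/4 + ∫(4*cos(4*z)) dz.
Step 4. Evaluate the standard form: now 3*z*cos(2*z)/2 - 3*sin(2*z)/4 + sin(4*z).
Answer: 3*z*cos(2*z)/2 - 3*sin(2*z)/4 + sin(4*z).


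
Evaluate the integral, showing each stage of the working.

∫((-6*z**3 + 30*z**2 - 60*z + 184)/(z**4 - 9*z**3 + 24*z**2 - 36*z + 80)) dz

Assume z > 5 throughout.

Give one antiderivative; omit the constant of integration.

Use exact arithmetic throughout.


Step 1. Decompose ∫((-6*z**3 + 30*z**2 - 60*z + 184)/(z**4 - 9*z**3 + 24*z**2 - 36*z + 80)) dz by partial fractions, (-6*z**3 + 30*z**2 - 60*z + 184)/(z**4 - 9*z**3 + 24*z**2 - 36*z + 80) = 4/(z**2 + 4) - 2/(z - 4) - 4/(z - 5): now ∫(-4/(z - 5)) dz + ∫(-2/(z - 4)) dz + ∫(4/(z**2 + 4)) dz.
Step 2. Evaluate the standard form [assuming z > 4]: now -2*log(z - 4) + ∫(-4/(z - 5)) dz + ∫(4/(z**2 + 4)) dz.
Step 3. Evaluate the standard form [assuming z > 5]: now -4*log(z - 5) - 2*log(z - 4) + ∫(4/(z**2 + 4)) dz.
Step 4. Evaluate the standard form: now -4*log(z - 5) - 2*log(z - 4) + 2*atan(z/2).
Answer: -4*log(z - 5) - 2*log(z - 4) + 2*atan(z/2).


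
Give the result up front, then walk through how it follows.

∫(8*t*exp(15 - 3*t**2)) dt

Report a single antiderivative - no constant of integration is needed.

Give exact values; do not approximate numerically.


The answer is -4*exp(15 - 3*t**2)/3.
Step 1. Substitute u = t**2 - 5, turning ∫(8*t*exp(15 - 3*t**2)) dt into ∫(4*exp(-3*u)) du: now ∫(4*exp(-3*u)) du.
Step 2. Evaluate the standard form: now -4*exp(-3*u)/3.
Step 3. Substitute back u = t**2 - 5: now -4*exp(15 - 3*t**2)/3.
Answer: -4*exp(15 - 3*t**2)/3.


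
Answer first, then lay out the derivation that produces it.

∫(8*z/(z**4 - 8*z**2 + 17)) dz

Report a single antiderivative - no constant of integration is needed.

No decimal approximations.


The answer is 4*atan(z**2 - 4).
Step 1. Substitute u = z**2 - 4, turning ∫(8*z/(z**4 - 8*z**2 + 17)) dz into ∫(4/(u**2 + 1)) du: now ∫(4/(u**2 + 1)) du.
Step 2. Evaluate the standard form: now 4*atan(u).
Step 3. Substitute back u = z**2 - 4: now 4*atan(z**2 - 4).
Answer: 4*atan(z**2 - 4).


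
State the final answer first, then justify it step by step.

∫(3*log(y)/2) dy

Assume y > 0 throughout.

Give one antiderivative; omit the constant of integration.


The answer is 3*y*log(y)/2 - 3*y/2.
Step 1. Integrate ∫(3*log(y)/2) dy by parts with u = log(y), dv = (3/2) dy, so v = 3*y/2 [assuming y > 0]: now 3*y*log(y)/2 + ∫(-3/2) dy.
Step 2. Evaluate the standard form: now 3*y*log(y)/2 - 3*y/2.
Answer: 3*y*log(y)/2 - 3*y/2.


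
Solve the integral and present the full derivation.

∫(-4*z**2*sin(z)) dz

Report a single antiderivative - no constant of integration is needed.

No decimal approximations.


Step 1. Integrate ∫(-4*z**2*sin(z)) dz by parts with u = z**2, dv = (-4*sin(z)) dz, so v = 4*cos(z): now 4*z**2*cos(z) + ∫(-8*z*cos(z)) dz.
Step 2. Integrate ∫(-8*z*cos(z)) dz by parts with u = z, dv = (-8*cos(z)) dz, so v = -8*sin(z): now 4*z**2*cos(z) - 8*z*sin(z) + ∫(8*sin(z)) dz.
Step 3. Evaluate the standard form: now 4*z**2*cos(z) - 8*z*sin(z) - 8*cos(z).
Answer: 4*z**2*cos(z) - 8*z*sin(z) - 8*cos(z).


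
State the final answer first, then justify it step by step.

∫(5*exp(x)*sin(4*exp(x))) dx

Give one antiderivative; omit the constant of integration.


The answer is -5*cos(4*exp(x))/4.
Step 1. Substitute u = exp(x), turning ∫(5*exp(x)*sin(4*exp(x))) dx into ∫(5*sin(4*u)) du: now ∫(5*sin(4*u)) du.
Step 2. Evaluate the standard form: now -5*cos(4*u)/4.
Step 3. Substitute back u = exp(x): now -5*cos(4*exp(x))/4.
Answer: -5*cos(4*exp(x))/4.


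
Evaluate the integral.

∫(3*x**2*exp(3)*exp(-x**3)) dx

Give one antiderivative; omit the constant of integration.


Answer: -exp(3 - x**3).


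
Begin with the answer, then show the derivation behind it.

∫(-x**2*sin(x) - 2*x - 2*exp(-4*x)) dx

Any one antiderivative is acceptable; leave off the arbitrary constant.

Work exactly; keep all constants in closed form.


The answer is x**2*cos(x) - x**2 - 2*x*sin(x) - 2*cos(x) + exp(-4*x)/2.
Step 1. Rewrite: now ∫(-2*x) dx + ∫(-x**2*sin(x)) dx + ∫(-2*exp(-4*x)) dx.
Step 2. Evaluate the standard form: now -x**2 + ∫(-x**2*sin(x)) dx + ∫(-2*exp(-4*x)) dx.
Step 3. Integrate ∫(-x**2*sin(x)) dx by parts with u = x**2, dv = (-sin(x)) dx, so v = cos(x): now x**2*cos(x) - x**2 + ∫(-2*x*cos(x)) dx + ∫(-2*exp(-4*x)) dx.
Step 4. Integrate ∫(-2*x*cos(x)) dx by parts with u = x, dv = (-2*cos(x)) dx, so v = -2*sin(x): now x**2*cos(x) - x**2 - 2*x*sin(x) + ∫(-2*exp(-4*x)) dx + ∫(2*sin(x)) dx.
Step 5. Evaluate the standard form: now x**2*cos(x) - x**2 - 2*x*sin(x) - 2*cos(x) + ∫(-2*exp(-4*x)) dx.
Step 6. Evaluate the standard form: now x**2*cos(x) - x**2 - 2*x*sin(x) - 2*cos(x) + exp(-4*x)/2.
Answer: x**2*cos(x) - x**2 - 2*x*sin(x) - 2*cos(x) + exp(-4*x)/2.


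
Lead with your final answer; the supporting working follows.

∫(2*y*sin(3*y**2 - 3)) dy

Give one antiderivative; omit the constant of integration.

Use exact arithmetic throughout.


The answer is -cos(3*y**2 - 3)/3.
Step 1. Substitute u = y**2 - 1, turning ∫(2*y*sin(3*y**2 - 3)) dy into ∫(sin(3*u)) du: now ∫(sin(3*u)) du.
Step 2. Evaluate the standard form: now -cos(3*u)/3.
Step 3. Substitute back u = y**2 - 1: now -cos(3*y**2 - 3)/3.
Answer: -cos(3*y**2 - 3)/3.


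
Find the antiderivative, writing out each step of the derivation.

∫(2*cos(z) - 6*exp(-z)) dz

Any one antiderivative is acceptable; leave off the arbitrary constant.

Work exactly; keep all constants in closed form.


Step 1. Rewrite: now ∫(-6*exp(-z)) dz + ∫(2*cos(z)) dz.
Step 2. Evaluate the standard form: now 2*sin(z) + ∫(-6*exp(-z)) dz.
Step 3. Evaluate the standard form: now 2*sin(z) + 6*exp(-z).
Answer: 2*sin(z) + 6*exp(-z).


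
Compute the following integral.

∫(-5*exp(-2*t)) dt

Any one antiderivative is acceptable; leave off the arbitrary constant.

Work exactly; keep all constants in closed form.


Answer: 5*exp(-2*t)/2.


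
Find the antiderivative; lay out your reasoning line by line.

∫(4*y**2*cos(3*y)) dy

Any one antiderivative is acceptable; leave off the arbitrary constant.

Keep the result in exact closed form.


Step 1. Integrate ∫(4*y**2*cos(3*y)) dy by parts with u = y**2, dv = (4*cos(3*y)) dy, so v = 4*sin(3*y)/3: now 4*y**2*sin(3*y)/3 + ∫(-8*y*sin(3*y)/3) dy.
Step 2. Integrate ∫(-8*y*sin(3*y)/3) dy by parts with u = y, dv = (-8*sin(3*y)/3) dy, so v = 8*cos(3*y)/9: now 4*y**2*sin(3*y)/3 + 8*y*cos(3*y)/9 + ∫(-8*cos(3*y)/9) dy.
Step 3. Evaluate the standard form: now 4*y**2*sin(3*y)/3 + 8*y*cos(3*y)/9 - 8*sin(3*y)/27.
Answer: 4*y**2*sin(3*y)/3 + 8*y*cos(3*y)/9 - 8*sin(3*y)/27.


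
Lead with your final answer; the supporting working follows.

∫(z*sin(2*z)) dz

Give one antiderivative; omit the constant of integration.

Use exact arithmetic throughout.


The answer is -z*cos(2*z)/2 + sin(2*z)/4.
Step 1. Integrate ∫(z*sin(2*z)) dz by parts with u = z, dv = (sin(2*z)) dz, so v = -cos(2*z)/2: now -z*cos(2*z)/2 + ∫(cos(2*z)/2) dz.
Step 2. Evaluate the standard form: now -z*cos(2*z)/2 + sin(2*z)/4.
Answer: -z*cos(2*z)/2 + sin(2*z)/4.


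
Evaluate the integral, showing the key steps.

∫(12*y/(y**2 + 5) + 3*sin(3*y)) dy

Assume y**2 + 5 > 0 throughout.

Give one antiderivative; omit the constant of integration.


Step 1. Rewrite: now ∫(12*y/(y**2 + 5)) dy + ∫(3*sin(3*y)) dy.
Step 2. Substitute u = y**2 + 5, turning ∫(12*y/(y**2 + 5)) dy into ∫(6/u) du: now ∫(6/u) du + ∫(3*sin(3*y)) dy.
Step 3. Evaluate the standard form [assuming u > 0]: now 6*log(u) + ∫(3*sin(3*y)) dy.
Step 4. Substitute back u = y**2 + 5: now 6*log(y**2 + 5) + ∫(3*sin(3*y)) dy.
Step 5. Evaluate the standard form: now 6*log(y**2 + 5) - cos(3*y).
Answer: 6*log(y**2 + 5) - cos(3*y).


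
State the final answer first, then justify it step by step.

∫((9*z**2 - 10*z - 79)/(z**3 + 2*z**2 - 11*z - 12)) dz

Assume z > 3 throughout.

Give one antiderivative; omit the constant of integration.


The answer is -log(z - 3) + 5*log(z + 1) + 5*log(z + 4).
Step 1. Decompose ∫((9*z**2 - 10*z - 79)/(z**3 + 2*z**2 - 11*z - 12)) dz by partial fractions, (9*z**2 - 10*z - 79)/(z**3 + 2*z**2 - 11*z - 12) = 5/(z + 4) + 5/(z + 1) - 1/(z - 3): now ∫(-1/(z - 3)) dz + ∫(5/(z + 1)) dz + ∫(5/(z + 4)) dz.
Step 2. Evaluate the standard form [assuming z > 3]: now -log(z - 3) + ∫(5/(z + 1)) dz + ∫(5/(z + 4)) dz.
Step 3. Evaluate the standard form [assuming z > -1]: now -log(z - 3) + 5*log(z + 1) + ∫(5/(z + 4)) dz.
Step 4. Evaluate the standard form [assuming z > -4]: now -log(z - 3) + 5*log(z + 1) + 5*log(z + 4).
Answer: -log(z - 3) + 5*log(z + 1) + 5*log(z + 4).


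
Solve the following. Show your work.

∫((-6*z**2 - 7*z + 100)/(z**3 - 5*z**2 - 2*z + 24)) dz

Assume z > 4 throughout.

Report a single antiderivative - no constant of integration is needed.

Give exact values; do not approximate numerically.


Step 1. Decompose ∫((-6*z**2 - 7*z + 100)/(z**3 - 5*z**2 - 2*z + 24)) dz by partial fractions, (-6*z**2 - 7*z + 100)/(z**3 - 5*z**2 - 2*z + 24) = 3/(z + 2) - 5/(z - 3) - 4/(z - 4): now ∫(-4/(z - 4)) dz + ∫(-5/(z - 3)) dz + ∫(3/(z + 2)) dz.
Step 2. Evaluate the standard form [assuming z > -2]: now 3*log(z + 2) + ∫(-4/(z - 4)) dz + ∫(-5/(z - 3)) dz.
Step 3. Evaluate the standard form [assuming z > 4]: now -4*log(z - 4) + 3*log(z + 2) + ∫(-5/(z - 3)) dz.
Step 4. Evaluate the standard form [assuming z > 3]: now -4*log(z - 4) - 5*log(z - 3) + 3*log(z + 2).
Answer: -4*log(z - 4) - 5*log(z - 3) + 3*log(z + 2).


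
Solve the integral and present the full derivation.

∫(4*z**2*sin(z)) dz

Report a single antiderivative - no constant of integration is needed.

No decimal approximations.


Step 1. Integrate ∫(4*z**2*sin(z)) dz by parts with u = z**2, dv = (4*sin(z)) dz, so v = -4*cos(z): now -4*z**2*cos(z) + ∫(8*z*cos(z)) dz.
Step 2. Integrate ∫(8*z*cos(z)) dz by parts with u = z, dv = (8*cos(z)) dz, so v = 8*sin(z): now -4*z**2*cos(z) + 8*z*sin(z) + ∫(-8*sin(z)) dz.
Step 3. Evaluate the standard form: now -4*z**2*cos(z) + 8*z*sin(z) + 8*cos(z).
Answer: -4*z**2*cos(z) + 8*z*sin(z) + 8*cos(z).


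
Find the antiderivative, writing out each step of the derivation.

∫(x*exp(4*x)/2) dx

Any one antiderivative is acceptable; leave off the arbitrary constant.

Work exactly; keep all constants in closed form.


Step 1. Integrate ∫(x*exp(4*x)/2) dx by parts with u = x, dv = (exp(4*x)/2) dx, so v = exp(4*x)/8: now x*exp(4*x)/8 + ∫(-exp(4*x)/8) dx.
Step 2. Evaluate the standard form: now x*exp(4*x)/8 - exp(4*x)/32.
Answer: x*exp(4*x)/8 - exp(4*x)/32.


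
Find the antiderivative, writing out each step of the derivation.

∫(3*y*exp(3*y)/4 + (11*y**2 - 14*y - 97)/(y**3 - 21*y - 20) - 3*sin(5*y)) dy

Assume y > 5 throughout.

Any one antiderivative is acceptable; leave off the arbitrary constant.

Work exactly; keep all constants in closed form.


Step 1. Rewrite: now ∫(3*y*exp(3*y)/4) dy + ∫((11*y**2 - 14*y - 97)/(y**3 - 21*y - 20)) dy + ∫(-3*sin(5*y)) dy.
Step 2. Integrate ∫(3*y*exp(3*y)/4) dy by parts with u = y, dv = (3*exp(3*y)/4) dy, so v = exp(3*y)/4: now y*exp(3*y)/4 + ∫((11*y**2 - 14*y - 97)/(y**3 - 21*y - 20)) dy + ∫(-exp(3*y)/4) dy + ∫(-3*sin(5*y)) dy.
Step 3. Evaluate the standard form: now y*exp(3*y)/4 - exp(3*y)/12 + ∫((11*y**2 - 14*y - 97)/(y**3 - 21*y - 20)) dy + ∫(-3*sin(5*y)) dy.
Step 4. Evaluate the standard form: now y*exp(3*y)/4 - exp(3*y)/12 + 3*cos(5*y)/5 + ∫((11*y**2 - 14*y - 97)/(y**3 - 21*y - 20)) dy.
Step 5. Decompose ∫((11*y**2 - 14*y - 97)/(y**3 - 21*y - 20)) dy by partial fractions, (11*y**2 - 14*y - 97)/(y**3 - 21*y - 20) = 5/(y + 4) + 4/(y + 1) + 2/(y - 5): now y*exp(3*y)/4 - exp(3*y)/12 + 3*cos(5*y)/5 + ∫(2/(y - 5)) dy + ∫(4/(y + 1)) dy + ∫(5/(y + 4)) dy.
Step 6. Evaluate the standard form [assuming y > -1]: now y*exp(3*y)/4 - exp(3*y)/12 + 4*log(y + 1) + 3*cos(5*y)/5 + ∫(2/(y - 5)) dy + ∫(5/(y + 4)) dy.
Step 7. Evaluate the standard form [assuming y > 5]: now y*exp(3*y)/4 - exp(3*y)/12 + 2*log(y - 5) + 4*log(y + 1) + 3*cos(5*y)/5 + ∫(5/(y + 4)) dy.
Step 8. Evaluate the standard form [assuming y > -4]: now y*exp(3*y)/4 - exp(3*y)/12 + 2*log(y - 5) + 4*log(y + 1) + 5*log(y + 4) + 3*cos(5*y)/5.
Answer: y*exp(3*y)/4 - exp(3*y)/12 + 2*log(y - 5) + 4*log(y + 1) + 5*log(y + 4) + 3*cos(5*y)/5.


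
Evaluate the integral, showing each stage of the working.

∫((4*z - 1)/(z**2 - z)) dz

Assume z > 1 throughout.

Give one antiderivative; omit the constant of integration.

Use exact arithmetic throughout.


Step 1. Decompose ∫((4*z - 1)/(z**2 - z)) dz by partial fractions, (4*z - 1)/(z**2 - z) = 3/(z - 1) + 1/z: now ∫(1/z) dz + ∫(3/(z - 1)) dz.
Step 2. Evaluate the standard form [assuming z > 1]: now 3*log(z - 1) + ∫(1/z) dz.
Step 3. Evaluate the standard form [assuming z > 0]: now log(z) + 3*log(z - 1).
Answer: log(z) + 3*log(z - 1).


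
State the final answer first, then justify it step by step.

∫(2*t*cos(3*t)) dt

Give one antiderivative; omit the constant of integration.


The answer is 2*t*sin(3*t)/3 + 2*cos(3*t)/9.
Step 1. Integrate ∫(2*t*cos(3*t)) dt by parts with u = t, dv = (2*cos(3*t)) dt, so v = 2*sin(3*t)/3: now 2*t*sin(3*t)/3 + ∫(-2*sin(3*t)/3) dt.
Step 2. Evaluate the standard form: now 2*t*sin(3*t)/3 + 2*cos(3*t)/9.
Answer: 2*t*sin(3*t)/3 + 2*cos(3*t)/9.


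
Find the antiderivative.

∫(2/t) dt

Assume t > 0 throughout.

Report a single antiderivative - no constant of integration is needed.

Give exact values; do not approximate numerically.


Answer: 2*log(t).


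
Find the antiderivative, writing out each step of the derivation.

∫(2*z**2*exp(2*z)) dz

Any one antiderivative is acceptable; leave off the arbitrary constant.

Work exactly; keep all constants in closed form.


Step 1. Integrate ∫(2*z**2*exp(2*z)) dz by parts with u = z**2, dv = (2*exp(2*z)) dz, so v = exp(2*z): now z**2*exp(2*z) + ∫(-2*z*exp(2*z)) dz.
Step 2. Integrate ∫(-2*z*exp(2*z)) dz by parts with u = z, dv = (-2*exp(2*z)) dz, so v = -exp(2*z): now z**2*exp(2*z) - z*exp(2*z) + ∫(exp(2*z)) dz.
Step 3. Evaluate the standard form: now z**2*exp(2*z) - z*exp(2*z) + exp(2*z)/2.
Answer: z**2*exp(2*z) - z*exp(2*z) + exp(2*z)/2.


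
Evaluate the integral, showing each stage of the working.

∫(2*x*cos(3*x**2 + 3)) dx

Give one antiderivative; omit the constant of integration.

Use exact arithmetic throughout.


Step 1. Substitute u = x**2 + 1, turning ∫(2*x*cos(3*x**2 + 3)) dx into ∫(cos(3*u)) du: now ∫(cos(3*u)) du.
Step 2. Evaluate the standard form: now sin(3*u)/3.
Step 3. Substitute back u = x**2 + 1: now sin(3*x**2 + 3)/3.
Answer: sin(3*x**2 + 3)/3.


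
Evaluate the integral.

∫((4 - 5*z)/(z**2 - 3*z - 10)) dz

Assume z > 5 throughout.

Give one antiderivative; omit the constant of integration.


Answer: -3*log(z - 5) - 2*log(z + 2).


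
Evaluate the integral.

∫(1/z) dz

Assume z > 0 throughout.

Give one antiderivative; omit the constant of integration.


Answer: log(z).


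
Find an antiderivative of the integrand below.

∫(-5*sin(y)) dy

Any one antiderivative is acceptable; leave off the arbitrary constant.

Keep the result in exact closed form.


Answer: 5*cos(y).


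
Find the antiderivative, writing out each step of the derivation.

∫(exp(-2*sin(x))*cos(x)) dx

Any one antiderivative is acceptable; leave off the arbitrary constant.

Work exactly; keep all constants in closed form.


Step 1. Substitute u = sin(x), turning ∫(exp(-2*sin(x))*cos(x)) dx into ∫(exp(-2*u)) du: now ∫(exp(-2*u)) du.
Step 2. Evaluate the standard form: now -exp(-2*u)/2.
Step 3. Substitute back u = sin(x): now -exp(-2*sin(x))/2.
Answer: -exp(-2*sin(x))/2.


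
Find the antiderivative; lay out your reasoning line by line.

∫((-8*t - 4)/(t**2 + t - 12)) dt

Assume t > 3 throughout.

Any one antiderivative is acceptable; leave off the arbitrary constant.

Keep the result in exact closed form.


Step 1. Decompose ∫((-8*t - 4)/(t**2 + t - 12)) dt by partial fractions, (-8*t - 4)/(t**2 + t - 12) = -4/(t + 4) - 4/(t - 3): now ∫(-4/(t - 3)) dt + ∫(-4/(t + 4)) dt.
Step 2. Evaluate the standard form [assuming t > -4]: now -4*log(t + 4) + ∫(-4/(t - 3)) dt.
Step 3. Evaluate the standard form [assuming t > 3]: now -4*log(t - 3) - 4*log(t + 4).
Answer: -4*log(t - 3) - 4*log(t + 4).


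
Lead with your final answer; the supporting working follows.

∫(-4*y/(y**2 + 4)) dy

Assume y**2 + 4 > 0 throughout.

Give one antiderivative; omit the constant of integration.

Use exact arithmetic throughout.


The answer is -2*log(y**2 + 4).
Step 1. Substitute u = y**2 + 4, turning ∫(-4*y/(y**2 + 4)) dy into ∫(-2/u) du: now ∫(-2/u) du.
Step 2. Evaluate the standard form [assuming u > 0]: now -2*log(u).
Step 3. Substitute back u = y**2 + 4: now -2*log(y**2 + 4).
Answer: -2*log(y**2 + 4).


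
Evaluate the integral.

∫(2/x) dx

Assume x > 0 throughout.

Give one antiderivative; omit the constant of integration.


Answer: 2*log(x).


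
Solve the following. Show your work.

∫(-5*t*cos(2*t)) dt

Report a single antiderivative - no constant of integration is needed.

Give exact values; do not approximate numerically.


Step 1. Integrate ∫(-5*t*cos(2*t)) dt by parts with u = t, dv = (-5*cos(2*t)) dt, so v = -5*sin(2*t)/2: now -5*t*sin(2*t)/2 + ∫(5*sin(2*t)/2) dt.
Step 2. Evaluate the standard form: now -5*t*sin(2*t)/2 - 5*cos(2*t)/4.
Answer: -5*t*sin(2*t)/2 - 5*cos(2*t)/4.


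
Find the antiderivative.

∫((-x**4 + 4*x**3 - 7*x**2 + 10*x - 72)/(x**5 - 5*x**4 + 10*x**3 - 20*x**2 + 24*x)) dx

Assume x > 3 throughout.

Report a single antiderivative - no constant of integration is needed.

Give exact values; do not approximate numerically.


Answer: -3*log(x) - 2*log(x - 3) + 4*log(x - 2) - 3*atan(x/2)/2.


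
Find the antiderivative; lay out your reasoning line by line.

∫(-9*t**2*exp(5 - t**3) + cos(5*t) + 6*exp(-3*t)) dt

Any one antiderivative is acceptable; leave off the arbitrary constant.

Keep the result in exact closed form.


Step 1. Rewrite: now ∫(-9*t**2*exp(5 - t**3)) dt + ∫(6*exp(-3*t)) dt + ∫(cos(5*t)) dt.
Step 2. Evaluate the standard form: now sin(5*t)/5 + ∫(-9*t**2*exp(5 - t**3)) dt + ∫(6*exp(-3*t)) dt.
Step 3. Substitute u = t**3 - 5, turning ∫(-9*t**2*exp(5 - t**3)) dt into ∫(-3*exp(-u)) du: now sin(5*t)/5 + ∫(6*exp(-3*t)) dt + ∫(-3*exp(-u)) du.
Step 4. Evaluate the standard form: now sin(5*t)/5 + ∫(6*exp(-3*t)) dt + 3*exp(-u).
Step 5. Substitute back u = t**3 - 5: now 3*exp(5 - t**3) + sin(5*t)/5 + ∫(6*exp(-3*t)) dt.
Step 6. Evaluate the standard form: now 3*exp(5 - t**3) + sin(5*t)/5 - 2*exp(-3*t).
Answer: 3*exp(5 - t**3) + sin(5*t)/5 - 2*exp(-3*t).


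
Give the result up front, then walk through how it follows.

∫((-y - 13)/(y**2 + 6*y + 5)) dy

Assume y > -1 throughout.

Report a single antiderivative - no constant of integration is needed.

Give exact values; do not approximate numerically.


The answer is -3*log(y + 1) + 2*log(y + 5).
Step 1. Decompose ∫((-y - 13)/(y**2 + 6*y + 5)) dy by partial fractions, (-y - 13)/(y**2 + 6*y + 5) = 2/(y + 5) - 3/(y + 1): now ∫(-3/(y + 1)) dy + ∫(2/(y + 5)) dy.
Step 2. Evaluate the standard form [assuming y > -1]: now -3*log(y + 1) + ∫(2/(y + 5)) dy.
Step 3. Evaluate the standard form [assuming y > -5]: now -3*log(y + 1) + 2*log(y + 5).
Answer: -3*log(y + 1) + 2*log(y + 5).


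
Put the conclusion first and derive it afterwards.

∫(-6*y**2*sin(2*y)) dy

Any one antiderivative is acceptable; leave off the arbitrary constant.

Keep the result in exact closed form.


The answer is 3*y**2*cos(2*y) - 3*y*sin(2*y) - 3*cos(2*y)/2.
Step 1. Integrate ∫(-6*y**2*sin(2*y)) dy by parts with u = y**2, dv = (-6*sin(2*y)) dy, so v = 3*cos(2*y): now 3*y**2*cos(2*y) + ∫(-6*y*cos(2*y)) dy.
Step 2. Integrate ∫(-6*y*cos(2*y)) dy by parts with u = y, dv = (-6*cos(2*y)) dy, so v = -3*sin(2*y): now 3*y**2*cos(2*y) - 3*y*sin(2*y) + ∫(3*sin(2*y)) dy.
Step 3. Evaluate the standard form: now 3*y**2*cos(2*y) - 3*y*sin(2*y) - 3*cos(2*y)/2.
Answer: 3*y**2*cos(2*y) - 3*y*sin(2*y) - 3*cos(2*y)/2.


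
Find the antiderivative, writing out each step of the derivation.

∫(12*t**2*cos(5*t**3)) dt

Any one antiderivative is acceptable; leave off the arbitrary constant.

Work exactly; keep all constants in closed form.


Step 1. Substitute u = t**3, turning ∫(12*t**2*cos(5*t**3)) dt into ∫(4*cos(5*u)) du: now ∫(4*cos(5*u)) du.
Step 2. Evaluate the standard form: now 4*sin(5*u)/5.
Step 3. Substitute back u = t**3: now 4*sin(5*t**3)/5.
Answer: 4*sin(5*t**3)/5.


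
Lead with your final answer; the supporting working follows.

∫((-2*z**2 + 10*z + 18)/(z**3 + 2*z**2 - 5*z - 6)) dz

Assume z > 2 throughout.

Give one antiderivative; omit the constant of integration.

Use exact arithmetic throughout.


The answer is 2*log(z - 2) - log(z + 1) - 3*log(z + 3).
Step 1. Decompose ∫((-2*z**2 + 10*z + 18)/(z**3 + 2*z**2 - 5*z - 6)) dz by partial fractions, (-2*z**2 + 10*z + 18)/(z**3 + 2*z**2 - 5*z - 6) = -3/(z + 3) - 1/(z + 1) + 2/(z - 2): now ∫(2/(z - 2)) dz + ∫(-1/(z + 1)) dz + ∫(-3/(z + 3)) dz.
Step 2. Evaluate the standard form [assuming z > 2]: now 2*log(z - 2) + ∫(-1/(z + 1)) dz + ∫(-3/(z + 3)) dz.
Step 3. Evaluate the standard form [assuming z > -3]: now 2*log(z - 2) - 3*log(z + 3) + ∫(-1/(z + 1)) dz.
Step 4. Evaluate the standard form [assuming z > -1]: now 2*log(z - 2) - log(z + 1) - 3*log(z + 3).
Answer: 2*log(z - 2) - log(z + 1) - 3*log(z + 3).


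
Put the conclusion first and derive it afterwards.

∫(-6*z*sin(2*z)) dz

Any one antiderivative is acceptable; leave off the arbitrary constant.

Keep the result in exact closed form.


The answer is 3*z*cos(2*z) - 3*sin(2*z)/2.
Step 1. Integrate ∫(-6*z*sin(2*z)) dz by parts with u = z, dv = (-6*sin(2*z)) dz, so v = 3*cos(2*z): now 3*z*cos(2*z) + ∫(-3*cos(2*z)) dz.
Step 2. Evaluate the standard form: now 3*z*cos(2*z) - 3*sin(2*z)/2.
Answer: 3*z*cos(2*z) - 3*sin(2*z)/2.


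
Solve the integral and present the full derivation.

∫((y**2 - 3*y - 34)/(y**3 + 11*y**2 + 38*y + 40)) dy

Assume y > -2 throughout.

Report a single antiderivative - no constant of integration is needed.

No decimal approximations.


Step 1. Decompose ∫((y**2 - 3*y - 34)/(y**3 + 11*y**2 + 38*y + 40)) dy by partial fractions, (y**2 - 3*y - 34)/(y**3 + 11*y**2 + 38*y + 40) = 2/(y + 5) + 3/(y + 4) - 4/(y + 2): now ∫(-4/(y + 2)) dy + ∫(3/(y + 4)) dy + ∫(2/(y + 5)) dy.
Step 2. Evaluate the standard form [assuming y > -4]: now 3*log(y + 4) + ∫(-4/(y + 2)) dy + ∫(2/(y + 5)) dy.
Step 3. Evaluate the standard form [assuming y > -5]: now 3*log(y + 4) + 2*log(y + 5) + ∫(-4/(y + 2)) dy.
Step 4. Evaluate the standard form [assuming y > -2]: now -4*log(y + 2) + 3*log(y + 4) + 2*log(y + 5).
Answer: -4*log(y + 2) + 3*log(y + 4) + 2*log(y + 5).


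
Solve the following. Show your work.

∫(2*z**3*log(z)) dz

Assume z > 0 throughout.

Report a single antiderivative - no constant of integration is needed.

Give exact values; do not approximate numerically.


Step 1. Integrate ∫(2*z**3*log(z)) dz by parts with u = log(z), dv = (2*z**3) dz, so v = z**4/2 [assuming z > 0]: now z**4*log(z)/2 + ∫(-z**3/2) dz.
Step 2. Evaluate the standard form: now z**4*log(z)/2 - z**4/8.
Answer: z**4*log(z)/2 - z**4/8.


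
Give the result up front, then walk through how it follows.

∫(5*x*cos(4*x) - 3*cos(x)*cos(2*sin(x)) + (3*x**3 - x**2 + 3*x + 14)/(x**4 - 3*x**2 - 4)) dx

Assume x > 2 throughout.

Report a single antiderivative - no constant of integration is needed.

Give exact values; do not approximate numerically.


The answer is 5*x*sin(4*x)/4 + 2*log(x - 2) + log(x + 2) - 3*sin(2*sin(x))/2 + 5*cos(4*x)/16 - 3*atan(x).
Step 1. Rewrite: now ∫(5*x*cos(4*x)) dx + ∫((3*x**3 - x**2 + 3*x + 14)/(x**4 - 3*x**2 - 4)) dx + ∫(-3*cos(x)*cos(2*sin(x))) dx.
Step 2. Integrate ∫(5*x*cos(4*x)) dx by parts with u = x, dv = (5*cos(4*x)) dx, so v = 5*sin(4*x)/4: now 5*x*sin(4*x)/4 + ∫((3*x**3 - x**2 + 3*x + 14)/(x**4 - 3*x**2 - 4)) dx + ∫(-3*cos(x)*cos(2*sin(x))) dx + ∫(-5*sin(4*x)/4) dx.
Step 3. Evaluate the standard form: now 5*x*sin(4*x)/4 + 5*cos(4*x)/16 + ∫((3*x**3 - x**2 + 3*x + 14)/(x**4 - 3*x**2 - 4)) dx + ∫(-3*cos(x)*cos(2*sin(x))) dx.
Step 4. Decompose ∫((3*x**3 - x**2 + 3*x + 14)/(x**4 - 3*x**2 - 4)) dx by partial fractions, (3*x**3 - x**2 + 3*x + 14)/(x**4 - 3*x**2 - 4) = -3/(x**2 + 1) + 1/(x + 2) + 2/(x - 2): now 5*x*sin(4*x)/4 + 5*cos(4*x)/16 + ∫(-3*cos(x)*cos(2*sin(x))) dx + ∫(2/(x - 2)) dx + ∫(1/(x + 2)) dx + ∫(-3/(x**2 + 1)) dx.
Step 5. Evaluate the standard form [assuming x > 2]: now 5*x*sin(4*x)/4 + 2*log(x - 2) + 5*cos(4*x)/16 + ∫(-3*cos(x)*cos(2*sin(x))) dx + ∫(1/(x + 2)) dx + ∫(-3/(x**2 + 1)) dx.
Step 6. Evaluate the standard form [assuming x > -2]: now 5*x*sin(4*x)/4 + 2*log(x - 2) + log(x + 2) + 5*cos(4*x)/16 + ∫(-3*cos(x)*cos(2*sin(x))) dx + ∫(-3/(x**2 + 1)) dx.
Step 7. Evaluate the standard form: now 5*x*sin(4*x)/4 + 2*log(x - 2) + log(x + 2) + 5*cos(4*x)/16 - 3*atan(x) + ∫(-3*cos(x)*cos(2*sin(x))) dx.
Step 8. Substitute u = sin(x), turning ∫(-3*cos(x)*cos(2*sin(x))) dx into ∫(-3*cos(2*u)) du: now 5*x*sin(4*x)/4 + 2*log(x - 2) + log(x + 2) + 5*cos(4*x)/16 - 3*atan(x) + ∫(-3*cos(2*u)) du.
Step 9. Evaluate the standard form: now 5*x*sin(4*x)/4 + 2*log(x - 2) + log(x + 2) - 3*sin(2*u)/2 + 5*cos(4*x)/16 - 3*atan(x).
Step 10. Substitute back u = sin(x): now 5*x*sin(4*x)/4 + 2*log(x - 2) + log(x + 2) - 3*sin(2*sin(x))/2 + 5*cos(4*x)/16 - 3*atan(x).
Answer: 5*x*sin(4*x)/4 + 2*log(x - 2) + log(x + 2) - 3*sin(2*sin(x))/2 + 5*cos(4*x)/16 - 3*atan(x).


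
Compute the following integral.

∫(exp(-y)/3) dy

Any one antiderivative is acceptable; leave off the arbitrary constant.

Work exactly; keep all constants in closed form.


Answer: -exp(-y)/3.


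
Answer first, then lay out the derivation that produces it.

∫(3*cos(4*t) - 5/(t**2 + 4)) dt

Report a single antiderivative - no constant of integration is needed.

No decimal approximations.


The answer is 3*sin(4*t)/4 - 5*atan(t/2)/2.
Step 1. Rewrite: now ∫(-5/(t**2 + 4)) dt + ∫(3*cos(4*t)) dt.
Step 2. Evaluate the standard form: now -5*atan(t/2)/2 + ∫(3*cos(4*t)) dt.
Step 3. Evaluate the standard form: now 3*sin(4*t)/4 - 5*atan(t/2)/2.
Answer: 3*sin(4*t)/4 - 5*atan(t/2)/2.


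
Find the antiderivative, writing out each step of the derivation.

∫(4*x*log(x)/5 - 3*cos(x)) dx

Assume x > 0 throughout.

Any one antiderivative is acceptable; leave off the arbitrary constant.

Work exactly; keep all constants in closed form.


Step 1. Rewrite: now ∫(4*x*log(x)/5) dx + ∫(-3*cos(x)) dx.
Step 2. Evaluate the standard form: now -3*sin(x) + ∫(4*x*log(x)/5) dx.
Step 3. Integrate ∫(4*x*log(x)/5) dx by parts with u = log(x), dv = (4*x/5) dx, so v = 2*x**2/5 [assuming x > 0]: now 2*x**2*log(x)/5 - 3*sin(x) + ∫(-2*x/5) dx.
Step 4. Evaluate the standard form: now 2*x**2*log(x)/5 - x**2/5 - 3*sin(x).
Answer: 2*x**2*log(x)/5 - x**2/5 - 3*sin(x).


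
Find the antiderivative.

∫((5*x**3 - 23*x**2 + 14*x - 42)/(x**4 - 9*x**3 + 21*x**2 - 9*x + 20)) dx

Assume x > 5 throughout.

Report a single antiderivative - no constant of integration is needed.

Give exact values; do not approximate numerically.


Answer: 3*log(x - 5) + 2*log(x - 4) - atan(x).


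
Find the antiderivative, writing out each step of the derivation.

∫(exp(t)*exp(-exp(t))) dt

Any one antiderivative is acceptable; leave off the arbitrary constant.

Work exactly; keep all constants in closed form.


Step 1. Substitute u = exp(t), turning ∫(exp(t)*exp(-exp(t))) dt into ∫(exp(-u)) du: now ∫(exp(-u)) du.
Step 2. Evaluate the standard form: now -exp(-u).
Step 3. Substitute back u = exp(t): now -exp(-exp(t)).
Answer: -exp(-exp(t)).


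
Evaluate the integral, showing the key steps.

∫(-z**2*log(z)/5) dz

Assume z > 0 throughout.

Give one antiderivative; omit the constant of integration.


Step 1. Integrate ∫(-z**2*log(z)/5) dz by parts with u = log(z), dv = (-z**2/5) dz, so v = -z**3/15 [assuming z > 0]: now -z**3*log(z)/15 + ∫(z**2/15) dz.
Step 2. Evaluate the standard form: now -z**3*log(z)/15 + z**3/45.
Answer: -z**3*log(z)/15 + z**3/45.


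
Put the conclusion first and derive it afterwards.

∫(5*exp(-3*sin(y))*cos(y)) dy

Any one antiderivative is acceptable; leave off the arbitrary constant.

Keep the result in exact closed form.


The answer is -5*exp(-3*sin(y))/3.
Step 1. Substitute u = sin(y), turning ∫(5*exp(-3*sin(y))*cos(y)) dy into ∫(5*exp(-3*u)) du: now ∫(5*exp(-3*u)) du.
Step 2. Evaluate the standard form: now -5*exp(-3*u)/3.
Step 3. Substitute back u = sin(y): now -5*exp(-3*sin(y))/3.
Answer: -5*exp(-3*sin(y))/3.


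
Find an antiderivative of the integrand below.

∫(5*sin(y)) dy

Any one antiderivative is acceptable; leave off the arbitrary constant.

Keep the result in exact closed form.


Answer: -5*cos(y).


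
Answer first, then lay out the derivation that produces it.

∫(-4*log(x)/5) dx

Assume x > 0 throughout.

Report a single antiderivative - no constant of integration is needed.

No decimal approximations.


The answer is -4*x*log(x)/5 + 4*x/5.
Step 1. Integrate ∫(-4*log(x)/5) dx by parts with u = log(x), dv = (-4/5) dx, so v = -4*x/5 [assuming x > 0]: now -4*x*log(x)/5 + ∫(4/5) dx.
Step 2. Evaluate the standard form: now -4*x*log(x)/5 + 4*x/5.
Answer: -4*x*log(x)/5 + 4*x/5.


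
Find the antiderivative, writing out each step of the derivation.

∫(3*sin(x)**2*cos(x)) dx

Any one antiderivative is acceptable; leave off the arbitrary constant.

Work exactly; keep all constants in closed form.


Step 1. Substitute u = sin(x), turning ∫(3*sin(x)**2*cos(x)) dx into ∫(3*u**2) du: now ∫(3*u**2) du.
Step 2. Evaluate the standard form: now u**3.
Step 3. Substitute back u = sin(x): now sin(x)**3.
Answer: sin(x)**3.


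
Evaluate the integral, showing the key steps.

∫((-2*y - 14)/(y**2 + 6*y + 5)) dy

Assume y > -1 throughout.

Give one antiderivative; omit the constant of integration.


Step 1. Decompose ∫((-2*y - 14)/(y**2 + 6*y + 5)) dy by partial fractions, (-2*y - 14)/(y**2 + 6*y + 5) = 1/(y + 5) - 3/(y + 1): now ∫(-3/(y + 1)) dy + ∫(1/(y + 5)) dy.
Step 2. Evaluate the standard form [assuming y > -5]: now log(y + 5) + ∫(-3/(y + 1)) dy.
Step 3. Evaluate the standard form [assuming y > -1]: now -3*log(y + 1) + log(y + 5).
Answer: -3*log(y + 1) + log(y + 5).


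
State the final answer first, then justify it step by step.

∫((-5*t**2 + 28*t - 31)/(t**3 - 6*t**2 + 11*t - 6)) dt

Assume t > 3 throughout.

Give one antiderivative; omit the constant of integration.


The answer is 4*log(t - 3) - 5*log(t - 2) - 4*log(t - 1).
Step 1. Decompose ∫((-5*t**2 + 28*t - 31)/(t**3 - 6*t**2 + 11*t - 6)) dt by partial fractions, (-5*t**2 + 28*t - 31)/(t**3 - 6*t**2 + 11*t - 6) = -4/(t - 1) - 5/(t - 2) + 4/(t - 3): now ∫(4/(t - 3)) dt + ∫(-5/(t - 2)) dt + ∫(-4/(t - 1)) dt.
Step 2. Evaluate the standard form [assuming t > 3]: now 4*log(t - 3) + ∫(-5/(t - 2)) dt + ∫(-4/(t - 1)) dt.
Step 3. Evaluate the standard form [assuming t > 2]: now 4*log(t - 3) - 5*log(t - 2) + ∫(-4/(t - 1)) dt.
Step 4. Evaluate the standard form [assuming t > 1]: now 4*log(t - 3) - 5*log(t - 2) - 4*log(t - 1).
Answer: 4*log(t - 3) - 5*log(t - 2) - 4*log(t - 1).


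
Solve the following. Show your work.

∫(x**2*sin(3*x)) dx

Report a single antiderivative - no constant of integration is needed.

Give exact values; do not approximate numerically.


Step 1. Integrate ∫(x**2*sin(3*x)) dx by parts with u = x**2, dv = (sin(3*x)) dx, so v = -cos(3*x)/3: now -x**2*cos(3*x)/3 + ∫(2*x*cos(3*x)/3) dx.
Step 2. Integrate ∫(2*x*cos(3*x)/3) dx by parts with u = x, dv = (2*cos(3*x)/3) dx, so v = 2*sin(3*x)/9: now -x**2*cos(3*x)/3 + 2*x*sin(3*x)/9 + ∫(-2*sin(3*x)/9) dx.
Step 3. Evaluate the standard form: now -x**2*cos(3*x)/3 + 2*x*sin(3*x)/9 + 2*cos(3*x)/27.
Answer: -x**2*cos(3*x)/3 + 2*x*sin(3*x)/9 + 2*cos(3*x)/27.


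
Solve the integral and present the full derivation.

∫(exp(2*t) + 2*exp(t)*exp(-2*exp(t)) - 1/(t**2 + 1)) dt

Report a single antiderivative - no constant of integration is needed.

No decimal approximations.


Step 1. Rewrite: now ∫(2*exp(t)*exp(-2*exp(t))) dt + ∫(-1/(t**2 + 1)) dt + ∫(exp(2*t)) dt.
Step 2. Evaluate the standard form: now -atan(t) + ∫(2*exp(t)*exp(-2*exp(t))) dt + ∫(exp(2*t)) dt.
Step 3. Substitute u = exp(t), turning ∫(2*exp(t)*exp(-2*exp(t))) dt into ∫(2*exp(-2*u)) du: now -atan(t) + ∫(exp(2*t)) dt + ∫(2*exp(-2*u)) du.
Step 4. Evaluate the standard form: now -atan(t) + ∫(exp(2*t)) dt - exp(-2*u).
Step 5. Substitute back u = exp(t): now -atan(t) + ∫(exp(2*t)) dt - exp(-2*exp(t)).
Step 6. Evaluate the standard form: now exp(2*t)/2 - atan(t) - exp(-2*exp(t)).
Answer: exp(2*t)/2 - atan(t) - exp(-2*exp(t)).


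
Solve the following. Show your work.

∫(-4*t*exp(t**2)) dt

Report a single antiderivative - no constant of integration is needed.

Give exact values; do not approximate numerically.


Step 1. Substitute u = t**2, turning ∫(-4*t*exp(t**2)) dt into ∫(-2*exp(u)) du: now ∫(-2*exp(u)) du.
Step 2. Evaluate the standard form: now -2*exp(u).
Step 3. Substitute back u = t**2: now -2*exp(t**2).
Answer: -2*exp(t**2).


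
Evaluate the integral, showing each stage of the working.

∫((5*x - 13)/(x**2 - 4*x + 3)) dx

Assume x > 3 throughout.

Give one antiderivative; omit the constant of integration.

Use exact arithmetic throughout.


Step 1. Decompose ∫((5*x - 13)/(x**2 - 4*x + 3)) dx by partial fractions, (5*x - 13)/(x**2 - 4*x + 3) = 4/(x - 1) + 1/(x - 3): now ∫(1/(x - 3)) dx + ∫(4/(x - 1)) dx.
Step 2. Evaluate the standard form [assuming x > 1]: now 4*log(x - 1) + ∫(1/(x - 3)) dx.
Step 3. Evaluate the standard form [assuming x > 3]: now log(x - 3) + 4*log(x - 1).
Answer: log(x - 3) + 4*log(x - 1).


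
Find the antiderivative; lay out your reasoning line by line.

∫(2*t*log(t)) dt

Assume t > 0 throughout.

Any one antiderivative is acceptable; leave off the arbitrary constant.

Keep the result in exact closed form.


Step 1. Integrate ∫(2*t*log(t)) dt by parts with u = log(t), dv = (2*t) dt, so v = t**2 [assuming t > 0]: now t**2*log(t) + ∫(-t) dt.
Step 2. Evaluate the standard form: now t**2*log(t) - t**2/2.
Answer: t**2*log(t) - t**2/2.


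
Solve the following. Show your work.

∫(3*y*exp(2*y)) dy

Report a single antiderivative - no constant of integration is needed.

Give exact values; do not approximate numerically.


Step 1. Integrate ∫(3*y*exp(2*y)) dy by parts with u = y, dv = (3*exp(2*y)) dy, so v = 3*exp(2*y)/2: now 3*y*exp(2*y)/2 + ∫(-3*exp(2*y)/2) dy.
Step 2. Evaluate the standard form: now 3*y*exp(2*y)/2 - 3*exp(2*y)/4.
Answer: 3*y*exp(2*y)/2 - 3*exp(2*y)/4.


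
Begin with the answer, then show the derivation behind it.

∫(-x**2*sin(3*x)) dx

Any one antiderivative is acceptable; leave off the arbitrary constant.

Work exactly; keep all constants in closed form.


The answer is x**2*cos(3*x)/3 - 2*x*sin(3*x)/9 - 2*cos(3*x)/27.
Step 1. Integrate ∫(-x**2*sin(3*x)) dx by parts with u = x**2, dv = (-sin(3*x)) dx, so v = cos(3*x)/3: now x**2*cos(3*x)/3 + ∫(-2*x*cos(3*x)/3) dx.
Step 2. Integrate ∫(-2*x*cos(3*x)/3) dx by parts with u = x, dv = (-2*cos(3*x)/3) dx, so v = -2*sin(3*x)/9: now x**2*cos(3*x)/3 - 2*x*sin(3*x)/9 + ∫(2*sin(3*x)/9) dx.
Step 3. Evaluate the standard form: now x**2*cos(3*x)/3 - 2*x*sin(3*x)/9 - 2*cos(3*x)/27.
Answer: x**2*cos(3*x)/3 - 2*x*sin(3*x)/9 - 2*cos(3*x)/27.


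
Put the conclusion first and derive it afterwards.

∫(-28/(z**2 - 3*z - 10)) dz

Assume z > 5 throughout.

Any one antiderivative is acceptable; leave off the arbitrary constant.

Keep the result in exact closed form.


The answer is -4*log(z - 5) + 4*log(z + 2).
Step 1. Decompose ∫(-28/(z**2 - 3*z - 10)) dz by partial fractions, -28/(z**2 - 3*z - 10) = 4/(z + 2) - 4/(z - 5): now ∫(-4/(z - 5)) dz + ∫(4/(z + 2)) dz.
Step 2. Evaluate the standard form [assuming z > 5]: now -4*log(z - 5) + ∫(4/(z + 2)) dz.
Step 3. Evaluate the standard form [assuming z > -2]: now -4*log(z - 5) + 4*log(z + 2).
Answer: -4*log(z - 5) + 4*log(z + 2).


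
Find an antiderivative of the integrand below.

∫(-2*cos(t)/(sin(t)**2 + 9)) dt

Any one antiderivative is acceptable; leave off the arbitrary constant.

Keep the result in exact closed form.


Answer: -2*atan(sin(t)/3)/3.


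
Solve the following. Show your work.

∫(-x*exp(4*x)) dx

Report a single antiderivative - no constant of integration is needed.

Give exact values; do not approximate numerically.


Step 1. Integrate ∫(-x*exp(4*x)) dx by parts with u = x, dv = (-exp(4*x)) dx, so v = -exp(4*x)/4: now -x*exp(4*x)/4 + ∫(exp(4*x)/4) dx.
Step 2. Evaluate the standard form: now -x*exp(4*x)/4 + exp(4*x)/16.
Answer: -x*exp(4*x)/4 + exp(4*x)/16.


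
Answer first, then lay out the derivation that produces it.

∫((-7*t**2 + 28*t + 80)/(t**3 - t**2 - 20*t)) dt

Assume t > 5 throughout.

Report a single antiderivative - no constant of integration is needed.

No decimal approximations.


The answer is -4*log(t) + log(t - 5) - 4*log(t + 4).
Step 1. Decompose ∫((-7*t**2 + 28*t + 80)/(t**3 - t**2 - 20*t)) dt by partial fractions, (-7*t**2 + 28*t + 80)/(t**3 - t**2 - 20*t) = -4/(t + 4) + 1/(t - 5) - 4/t: now ∫(-4/t) dt + ∫(1/(t - 5)) dt + ∫(-4/(t + 4)) dt.
Step 2. Evaluate the standard form [assuming t > -4]: now -4*log(t + 4) + ∫(-4/t) dt + ∫(1/(t - 5)) dt.
Step 3. Evaluate the standard form [assuming t > 5]: now log(t - 5) - 4*log(t + 4) + ∫(-4/t) dt.
Step 4. Evaluate the standard form [assuming t > 0]: now -4*log(t) + log(t - 5) - 4*log(t + 4).
Answer: -4*log(t) + log(t - 5) - 4*log(t + 4).
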